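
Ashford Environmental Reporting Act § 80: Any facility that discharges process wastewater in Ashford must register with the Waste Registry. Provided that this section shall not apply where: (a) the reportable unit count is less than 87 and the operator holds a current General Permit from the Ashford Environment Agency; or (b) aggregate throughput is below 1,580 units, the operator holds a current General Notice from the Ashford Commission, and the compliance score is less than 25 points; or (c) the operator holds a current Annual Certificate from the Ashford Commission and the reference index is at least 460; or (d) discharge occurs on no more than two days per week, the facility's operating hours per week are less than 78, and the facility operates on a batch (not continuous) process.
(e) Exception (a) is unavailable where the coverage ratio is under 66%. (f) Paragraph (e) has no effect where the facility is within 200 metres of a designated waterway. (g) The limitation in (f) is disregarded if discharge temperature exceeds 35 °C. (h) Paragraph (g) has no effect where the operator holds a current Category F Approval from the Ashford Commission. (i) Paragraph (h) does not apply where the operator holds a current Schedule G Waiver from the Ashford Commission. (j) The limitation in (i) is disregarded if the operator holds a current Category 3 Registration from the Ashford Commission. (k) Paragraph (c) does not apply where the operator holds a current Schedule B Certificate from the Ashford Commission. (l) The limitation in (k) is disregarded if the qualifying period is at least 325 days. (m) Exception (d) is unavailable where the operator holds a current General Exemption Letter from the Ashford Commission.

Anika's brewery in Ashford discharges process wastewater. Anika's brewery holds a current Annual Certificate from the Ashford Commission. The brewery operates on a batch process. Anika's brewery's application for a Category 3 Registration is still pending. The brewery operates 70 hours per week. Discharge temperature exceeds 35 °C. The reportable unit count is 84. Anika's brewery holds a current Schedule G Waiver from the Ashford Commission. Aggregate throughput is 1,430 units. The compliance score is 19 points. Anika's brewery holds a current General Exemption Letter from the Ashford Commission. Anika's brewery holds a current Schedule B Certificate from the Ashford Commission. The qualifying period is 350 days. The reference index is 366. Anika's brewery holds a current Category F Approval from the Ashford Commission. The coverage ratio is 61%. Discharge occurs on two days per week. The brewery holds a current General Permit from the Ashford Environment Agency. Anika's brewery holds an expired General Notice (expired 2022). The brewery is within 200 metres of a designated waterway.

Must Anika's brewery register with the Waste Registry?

Yes — Anika's brewery must register with the Waste Registry.

Exception (a)'s conditions are all satisfied: the reportable unit count is 84, less than the 87 limit; a current General Permit is held. But applying paragraphs (e)–(j): (e) operates against (a): the coverage ratio is 61%, under the 66% limit. (f) operates (the brewery is within 200 m of a designated waterway), but yields to (g): (g) is triggered — discharge temperature exceeds 35 °C. (h) would limit (g) — a current Category F Approval is held — but (i) sets (h) aside: (i) operates — a current Schedule G Waiver is held. (j) is inapplicable (there is no Category 3 Registration in force), so (i) stands. So (a) is unavailable.
Exception (b) requires that the operator holds a current General Notice from the Ashford Commission; but no current General Notice is held, so (b) is unavailable.
Exception (c) requires that the reference index is at least 460; but the reference index is 366, short of 460, so (c) is unavailable.
Exception (d): discharge occurs on no more than two days per week; the facility's operating hours per week are 70, less than the 78 limit; the facility operates on a batch process — every condition holds. But applying paragraph (m): (m) is triggered — a current General Exemption Letter is held. So (d) is unavailable.
No exception is made out. Anika's brewery falls within the general rule.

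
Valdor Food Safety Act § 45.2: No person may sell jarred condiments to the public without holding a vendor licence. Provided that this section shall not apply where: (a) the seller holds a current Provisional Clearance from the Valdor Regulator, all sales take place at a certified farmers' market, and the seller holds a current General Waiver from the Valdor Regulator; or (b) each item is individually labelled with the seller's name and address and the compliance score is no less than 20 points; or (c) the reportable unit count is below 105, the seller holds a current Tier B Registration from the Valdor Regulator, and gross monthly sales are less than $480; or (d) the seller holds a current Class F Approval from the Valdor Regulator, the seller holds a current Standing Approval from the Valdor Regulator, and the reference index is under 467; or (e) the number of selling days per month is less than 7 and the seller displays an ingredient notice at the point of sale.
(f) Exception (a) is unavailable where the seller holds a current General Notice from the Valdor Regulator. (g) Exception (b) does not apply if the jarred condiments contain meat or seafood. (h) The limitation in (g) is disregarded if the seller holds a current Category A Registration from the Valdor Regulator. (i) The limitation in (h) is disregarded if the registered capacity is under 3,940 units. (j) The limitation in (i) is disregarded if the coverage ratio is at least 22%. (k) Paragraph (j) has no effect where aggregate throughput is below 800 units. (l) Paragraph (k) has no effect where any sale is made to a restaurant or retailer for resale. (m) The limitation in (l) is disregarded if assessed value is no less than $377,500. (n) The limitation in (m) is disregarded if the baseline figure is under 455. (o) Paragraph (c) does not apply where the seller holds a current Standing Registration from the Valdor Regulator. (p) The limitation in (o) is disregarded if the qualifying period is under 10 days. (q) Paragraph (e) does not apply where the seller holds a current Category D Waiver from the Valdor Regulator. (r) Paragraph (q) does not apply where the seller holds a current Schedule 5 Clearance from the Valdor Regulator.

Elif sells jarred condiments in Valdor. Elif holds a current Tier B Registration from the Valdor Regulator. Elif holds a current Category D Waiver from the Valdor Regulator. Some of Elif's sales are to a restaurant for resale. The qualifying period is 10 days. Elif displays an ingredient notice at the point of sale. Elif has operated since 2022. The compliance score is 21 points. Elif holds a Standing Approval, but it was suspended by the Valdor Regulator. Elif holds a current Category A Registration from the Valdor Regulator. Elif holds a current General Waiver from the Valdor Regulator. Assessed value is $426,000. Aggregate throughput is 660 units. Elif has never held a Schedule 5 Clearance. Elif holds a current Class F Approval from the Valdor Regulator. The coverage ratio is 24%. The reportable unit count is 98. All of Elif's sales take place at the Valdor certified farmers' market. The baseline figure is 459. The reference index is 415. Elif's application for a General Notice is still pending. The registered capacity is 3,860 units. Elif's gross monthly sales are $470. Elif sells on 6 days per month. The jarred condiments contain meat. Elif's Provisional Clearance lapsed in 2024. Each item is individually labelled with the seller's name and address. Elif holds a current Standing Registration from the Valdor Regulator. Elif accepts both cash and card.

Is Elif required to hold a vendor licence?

Yes — Elif must hold a vendor licence.

Exception (a) does not apply: no current Provisional Clearance is held.
Exception (b)'s conditions are all satisfied: items are individually labelled; the compliance score is 21 points, meeting the 20 points threshold. But applying paragraphs (g)–(n): (g) operates against (b): the jarred condiments contain meat. (h) is triggered (a current Category A Registration is held), but is displaced by (i): (i) is triggered — the registered capacity is 3,860 units, under the 3,940 units limit. (j) applies (the coverage ratio is 24%, meeting the 22% threshold), but is displaced by (k): (k) operates against (j): aggregate throughput is 660 units, below the 800 units limit. (l) would limit (k) — some sales are to a restaurant for resale — but (m) sets (l) aside: (m) operates against (l): assessed value is $426,000, meeting the $377,500 threshold. (n) is inapplicable (the baseline figure is 459, not under 455), so (m) stands. Exception (b) does not apply.
Exception (c): the reportable unit count is 98, below the 105 limit; a current Tier B Registration is held; gross monthly sales are $470, less than the $480 limit — every condition holds. However, paragraphs (o)–(p) must be considered: (o) operates against (c): a current Standing Registration is held. (p), which would lift (o), does not operate here — the qualifying period is 10 days, not under 10 days. (c) is therefore removed.
Exception (d) fails — there is no Standing Approval in force.
All of (e)'s requirements are met (the number of selling days per month is 6, less than the 7 limit; an ingredient notice is displayed). But: (q) is triggered — a current Category D Waiver is held. (r) is inapplicable (the Schedule 5 Clearance is not current), so (q) stands. Exception (e) does not apply.
No exception displaces § 45.2.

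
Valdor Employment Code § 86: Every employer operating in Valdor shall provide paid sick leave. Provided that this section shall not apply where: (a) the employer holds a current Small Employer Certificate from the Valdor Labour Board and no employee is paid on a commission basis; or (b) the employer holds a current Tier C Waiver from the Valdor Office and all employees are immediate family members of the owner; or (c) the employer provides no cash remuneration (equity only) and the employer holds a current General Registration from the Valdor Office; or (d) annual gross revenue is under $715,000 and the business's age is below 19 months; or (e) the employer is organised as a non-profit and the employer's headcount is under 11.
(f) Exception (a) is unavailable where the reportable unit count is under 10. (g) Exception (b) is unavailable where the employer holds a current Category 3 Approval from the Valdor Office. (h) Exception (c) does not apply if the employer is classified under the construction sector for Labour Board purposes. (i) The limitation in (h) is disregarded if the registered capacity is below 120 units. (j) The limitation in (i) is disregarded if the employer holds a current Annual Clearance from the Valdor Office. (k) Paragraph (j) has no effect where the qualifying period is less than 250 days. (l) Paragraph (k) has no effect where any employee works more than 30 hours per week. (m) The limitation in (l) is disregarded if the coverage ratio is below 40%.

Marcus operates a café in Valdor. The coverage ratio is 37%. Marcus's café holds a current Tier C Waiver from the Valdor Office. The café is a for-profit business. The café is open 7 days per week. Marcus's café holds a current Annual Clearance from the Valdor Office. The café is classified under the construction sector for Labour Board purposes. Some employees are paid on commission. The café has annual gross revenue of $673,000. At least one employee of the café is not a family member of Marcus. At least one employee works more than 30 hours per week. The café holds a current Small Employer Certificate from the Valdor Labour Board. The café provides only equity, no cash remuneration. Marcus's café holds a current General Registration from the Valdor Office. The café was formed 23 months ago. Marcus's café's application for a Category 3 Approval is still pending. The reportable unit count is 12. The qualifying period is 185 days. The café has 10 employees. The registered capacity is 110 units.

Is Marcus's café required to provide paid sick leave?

No — exception (c) applies; Marcus's café is not required to provide paid sick leave.

Exception (a) does not apply: some employees are paid on commission.
Exception (b) does not apply: at least one employee is not a family member.
Exception (c): remuneration is equity-only; a current General Registration is held — every condition holds. Applying paragraphs (h)–(m): (h) would limit (c) — the café is classified under the construction sector — but (i) sets (h) aside: (i) operates against (h): the registered capacity is 110 units, below the 120 units limit. (j) would limit (i) — a current Annual Clearance is held — but (k) sets (j) aside: (k) is triggered — the qualifying period is 185 days, less than the 250 days limit. (l) operates (at least one employee exceeds 30 hours/week), but is set aside by (m): (m) operates against (l): the coverage ratio is 37%, below the 40% limit. (c) remains available.
Exception (d) fails — the business's age is 23 months, not below 19 months.
Exception (e) fails — the employer is for-profit.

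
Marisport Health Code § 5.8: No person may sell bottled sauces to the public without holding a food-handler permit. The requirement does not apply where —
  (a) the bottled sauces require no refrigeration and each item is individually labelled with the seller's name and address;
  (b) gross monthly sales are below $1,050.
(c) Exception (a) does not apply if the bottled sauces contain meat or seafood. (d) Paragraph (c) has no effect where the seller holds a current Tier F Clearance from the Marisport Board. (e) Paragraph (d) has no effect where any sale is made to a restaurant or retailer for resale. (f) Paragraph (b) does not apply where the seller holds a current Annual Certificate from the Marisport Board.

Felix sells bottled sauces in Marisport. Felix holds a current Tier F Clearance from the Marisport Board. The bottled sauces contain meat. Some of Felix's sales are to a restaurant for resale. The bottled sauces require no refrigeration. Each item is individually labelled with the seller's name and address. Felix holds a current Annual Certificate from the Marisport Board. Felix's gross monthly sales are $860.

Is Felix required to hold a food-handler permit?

Exception (a): the bottled sauces are shelf-stable; items are individually labelled — every condition holds. But applying paragraphs (c)–(e): (c) operates against (a): the bottled sauces contain meat. (d) is engaged (a current Tier F Clearance is held), but yields to (e): (e) operates against (d): some sales are to a restaurant for resale. (a) is therefore removed.
Exception (b): gross monthly sales are $860, below the $1,050 limit — every condition holds. But: (f) is engaged — a current Annual Certificate is held. Exception (b) does not apply.
No exception is made out. Felix falls within the general rule.

Yes — Felix must hold a food-handler permit.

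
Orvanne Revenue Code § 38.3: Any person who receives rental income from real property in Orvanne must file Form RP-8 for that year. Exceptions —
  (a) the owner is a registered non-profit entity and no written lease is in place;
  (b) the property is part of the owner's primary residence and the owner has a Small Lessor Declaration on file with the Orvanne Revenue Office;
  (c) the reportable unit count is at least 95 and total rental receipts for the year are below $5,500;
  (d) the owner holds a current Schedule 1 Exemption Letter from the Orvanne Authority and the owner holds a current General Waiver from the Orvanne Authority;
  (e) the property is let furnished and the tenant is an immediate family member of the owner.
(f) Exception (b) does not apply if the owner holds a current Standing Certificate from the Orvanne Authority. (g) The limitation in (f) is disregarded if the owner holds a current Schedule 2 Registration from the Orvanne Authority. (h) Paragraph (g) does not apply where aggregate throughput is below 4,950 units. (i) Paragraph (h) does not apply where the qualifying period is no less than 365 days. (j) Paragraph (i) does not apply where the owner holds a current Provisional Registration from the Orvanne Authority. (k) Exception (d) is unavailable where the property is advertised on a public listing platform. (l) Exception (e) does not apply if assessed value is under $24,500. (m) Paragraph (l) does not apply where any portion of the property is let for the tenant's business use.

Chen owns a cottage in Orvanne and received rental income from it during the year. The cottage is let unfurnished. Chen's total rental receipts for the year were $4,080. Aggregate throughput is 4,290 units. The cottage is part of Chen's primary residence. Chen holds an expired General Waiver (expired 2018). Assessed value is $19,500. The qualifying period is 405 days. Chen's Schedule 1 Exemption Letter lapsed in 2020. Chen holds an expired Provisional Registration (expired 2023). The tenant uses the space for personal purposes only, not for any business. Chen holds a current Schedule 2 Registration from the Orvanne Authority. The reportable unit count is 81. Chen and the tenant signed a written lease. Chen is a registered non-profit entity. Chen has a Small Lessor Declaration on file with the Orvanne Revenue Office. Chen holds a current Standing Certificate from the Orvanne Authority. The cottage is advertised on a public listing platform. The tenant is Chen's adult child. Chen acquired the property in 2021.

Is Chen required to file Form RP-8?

No — exception (b) applies; Chen is not required to file Form RP-8.

Exception (a) does not apply: a written lease is in place.
All of (b)'s requirements are met (the cottage is part of the primary residence; a Small Lessor Declaration is on file). Applying paragraphs (f)–(j): (f) operates (a current Standing Certificate is held), but is itself disapplied by (g): (g) is triggered — a current Schedule 2 Registration is held. (h) would limit (g) — aggregate throughput is 4,290 units, below the 4,950 units limit — but (i) sets (h) aside: (i) applies — the qualifying period is 405 days, meeting the 365 days threshold. (j) is not triggered (there is no Provisional Registration in force), so (i) stands. (b) remains available.
Exception (c) does not apply: the reportable unit count is 81, short of 95.
Exception (d) fails — there is no Schedule 1 Exemption Letter in force.
Exception (e) fails — the property is let unfurnished.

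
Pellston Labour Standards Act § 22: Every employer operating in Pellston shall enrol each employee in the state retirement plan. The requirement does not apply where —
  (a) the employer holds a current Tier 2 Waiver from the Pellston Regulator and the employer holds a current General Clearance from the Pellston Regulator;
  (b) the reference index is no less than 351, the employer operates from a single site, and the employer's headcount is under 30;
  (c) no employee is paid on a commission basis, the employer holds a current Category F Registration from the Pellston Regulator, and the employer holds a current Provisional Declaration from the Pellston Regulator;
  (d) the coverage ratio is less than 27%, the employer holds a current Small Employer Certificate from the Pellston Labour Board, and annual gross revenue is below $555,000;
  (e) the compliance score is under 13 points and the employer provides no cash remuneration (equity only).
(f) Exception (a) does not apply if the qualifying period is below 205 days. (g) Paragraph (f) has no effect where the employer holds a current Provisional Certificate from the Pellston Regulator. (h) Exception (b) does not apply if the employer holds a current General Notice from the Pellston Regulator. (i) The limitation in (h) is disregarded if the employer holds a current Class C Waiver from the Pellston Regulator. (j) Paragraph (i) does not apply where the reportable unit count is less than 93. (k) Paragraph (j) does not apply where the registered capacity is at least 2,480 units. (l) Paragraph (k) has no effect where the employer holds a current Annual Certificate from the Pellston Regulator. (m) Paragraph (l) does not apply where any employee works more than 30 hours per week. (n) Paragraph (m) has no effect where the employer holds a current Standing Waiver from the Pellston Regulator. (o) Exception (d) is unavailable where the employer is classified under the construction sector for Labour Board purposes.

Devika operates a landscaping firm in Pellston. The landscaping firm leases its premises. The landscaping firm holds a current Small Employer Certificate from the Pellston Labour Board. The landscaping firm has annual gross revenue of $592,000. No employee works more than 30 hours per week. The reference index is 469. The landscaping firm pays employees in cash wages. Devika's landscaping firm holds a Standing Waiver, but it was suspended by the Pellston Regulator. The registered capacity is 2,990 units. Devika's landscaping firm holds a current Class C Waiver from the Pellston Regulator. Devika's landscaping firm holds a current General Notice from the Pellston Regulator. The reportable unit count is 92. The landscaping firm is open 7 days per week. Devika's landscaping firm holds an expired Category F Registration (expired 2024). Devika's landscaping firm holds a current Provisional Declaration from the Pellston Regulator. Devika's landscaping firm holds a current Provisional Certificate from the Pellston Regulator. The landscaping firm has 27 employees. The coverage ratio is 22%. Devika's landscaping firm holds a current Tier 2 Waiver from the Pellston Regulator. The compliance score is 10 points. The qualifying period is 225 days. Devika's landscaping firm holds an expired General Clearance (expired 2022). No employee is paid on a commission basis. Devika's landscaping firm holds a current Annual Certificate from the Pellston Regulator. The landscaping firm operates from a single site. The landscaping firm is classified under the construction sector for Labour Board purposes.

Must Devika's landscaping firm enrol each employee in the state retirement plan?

Yes — Devika's landscaping firm must enrol each employee in the state retirement plan.

Exception (a) requires that the employer holds a current General Clearance from the Pellston Regulator; but there is no General Clearance in force, so (a) is unavailable.
Exception (b): the reference index is 469, meeting the 351 threshold; the employer operates from a single site; the employer's headcount is 27, under the 30 limit — every condition holds. Turning to paragraphs (h)–(n): (h) operates against (b): a current General Notice is held. (i) would limit (h) — a current Class C Waiver is held — but (j) sets (i) aside: (j) operates against (i): the reportable unit count is 92, less than the 93 limit. (k) would limit (j) — the registered capacity is 2,990 units, meeting the 2,480 units threshold — but (l) sets (k) aside: (l) applies — a current Annual Certificate is held. (m) is inapplicable (no employee exceeds 30 hours/week), so (l) stands. (b) is therefore removed.
Exception (c) does not apply: no current Category F Registration is held.
Exception (d) does not apply: annual gross revenue is $592,000, not below $555,000.
Exception (e) fails — employees are paid cash wages.
None of the exceptions is available; § 22 applies in full.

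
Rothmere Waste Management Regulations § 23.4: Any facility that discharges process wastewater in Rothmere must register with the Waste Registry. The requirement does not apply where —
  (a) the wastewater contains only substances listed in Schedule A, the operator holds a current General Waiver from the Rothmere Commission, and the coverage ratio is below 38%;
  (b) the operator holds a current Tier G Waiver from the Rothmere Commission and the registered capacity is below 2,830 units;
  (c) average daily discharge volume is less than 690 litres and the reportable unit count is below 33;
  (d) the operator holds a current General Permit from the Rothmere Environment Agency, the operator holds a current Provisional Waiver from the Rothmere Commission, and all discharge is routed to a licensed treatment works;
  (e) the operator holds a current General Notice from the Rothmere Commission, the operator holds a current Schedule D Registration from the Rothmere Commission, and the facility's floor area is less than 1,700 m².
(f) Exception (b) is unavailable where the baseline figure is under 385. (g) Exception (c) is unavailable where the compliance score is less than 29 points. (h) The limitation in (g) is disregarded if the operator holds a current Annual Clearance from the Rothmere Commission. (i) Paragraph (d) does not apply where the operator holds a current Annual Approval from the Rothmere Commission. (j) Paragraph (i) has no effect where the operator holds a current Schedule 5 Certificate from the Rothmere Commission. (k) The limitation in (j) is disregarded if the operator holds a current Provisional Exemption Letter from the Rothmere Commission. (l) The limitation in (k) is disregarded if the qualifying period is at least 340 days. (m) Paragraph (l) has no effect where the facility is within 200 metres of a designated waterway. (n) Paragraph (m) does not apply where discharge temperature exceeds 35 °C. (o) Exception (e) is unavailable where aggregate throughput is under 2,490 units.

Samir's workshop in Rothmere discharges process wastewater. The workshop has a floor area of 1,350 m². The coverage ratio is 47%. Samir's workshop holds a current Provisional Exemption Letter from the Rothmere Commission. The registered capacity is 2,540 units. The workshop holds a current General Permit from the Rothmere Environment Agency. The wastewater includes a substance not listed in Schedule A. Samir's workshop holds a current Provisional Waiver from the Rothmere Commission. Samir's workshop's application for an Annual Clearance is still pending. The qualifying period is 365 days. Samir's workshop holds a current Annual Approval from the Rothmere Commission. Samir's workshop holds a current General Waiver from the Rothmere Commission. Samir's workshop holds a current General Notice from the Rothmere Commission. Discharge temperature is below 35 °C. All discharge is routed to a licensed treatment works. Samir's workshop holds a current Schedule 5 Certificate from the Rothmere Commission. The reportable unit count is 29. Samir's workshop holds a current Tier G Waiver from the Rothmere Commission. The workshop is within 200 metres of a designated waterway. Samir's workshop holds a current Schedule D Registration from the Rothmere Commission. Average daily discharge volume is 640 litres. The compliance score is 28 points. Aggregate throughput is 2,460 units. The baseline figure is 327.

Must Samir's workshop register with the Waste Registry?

Exception (a) requires that the wastewater contains only substances listed in Schedule A; but the wastewater includes a non-Schedule-A substance, so (a) is unavailable.
Exception (b) is satisfied on its face — a current Tier G Waiver is held; the registered capacity is 2,540 units, below the 2,830 units limit. But applying paragraph (f): (f) operates against (b): the baseline figure is 327, under the 385 limit. Exception (b) does not apply.
Exception (c)'s conditions are all satisfied: average daily discharge volume is 640 litres, less than the 690 litres limit; the reportable unit count is 29, below the 33 limit. Turning to paragraphs (g)–(h): (g) operates against (c): the compliance score is 28 points, less than the 29 points limit. (h), which would lift (g), does not operate here — the Annual Clearance is not current. Exception (c) does not apply.
Exception (d)'s conditions are all satisfied: a current General Permit is held; a current Provisional Waiver is held; discharge is routed to a licensed treatment works. However, paragraphs (i)–(n) must be considered: (i) operates against (d): a current Annual Approval is held. (j) would limit (i) — a current Schedule 5 Certificate is held — but (k) sets (j) aside: (k) is engaged — a current Provisional Exemption Letter is held. (l) would limit (k) — the qualifying period is 365 days, meeting the 340 days threshold — but (m) sets (l) aside: (m) operates against (l): the workshop is within 200 m of a designated waterway. (n), which would lift (m), is not engaged — discharge temperature is below 35 °C. (d) is therefore removed.
Exception (e)'s conditions are all satisfied: a current General Notice is held; a current Schedule D Registration is held; the facility's floor area is 1,350 m², less than the 1,700 m² limit. But: (o) applies — aggregate throughput is 2,460 units, under the 2,490 units limit. (e) is therefore removed.
No exception displaces § 23.4.

Yes — Samir's workshop must register with the Waste Registry.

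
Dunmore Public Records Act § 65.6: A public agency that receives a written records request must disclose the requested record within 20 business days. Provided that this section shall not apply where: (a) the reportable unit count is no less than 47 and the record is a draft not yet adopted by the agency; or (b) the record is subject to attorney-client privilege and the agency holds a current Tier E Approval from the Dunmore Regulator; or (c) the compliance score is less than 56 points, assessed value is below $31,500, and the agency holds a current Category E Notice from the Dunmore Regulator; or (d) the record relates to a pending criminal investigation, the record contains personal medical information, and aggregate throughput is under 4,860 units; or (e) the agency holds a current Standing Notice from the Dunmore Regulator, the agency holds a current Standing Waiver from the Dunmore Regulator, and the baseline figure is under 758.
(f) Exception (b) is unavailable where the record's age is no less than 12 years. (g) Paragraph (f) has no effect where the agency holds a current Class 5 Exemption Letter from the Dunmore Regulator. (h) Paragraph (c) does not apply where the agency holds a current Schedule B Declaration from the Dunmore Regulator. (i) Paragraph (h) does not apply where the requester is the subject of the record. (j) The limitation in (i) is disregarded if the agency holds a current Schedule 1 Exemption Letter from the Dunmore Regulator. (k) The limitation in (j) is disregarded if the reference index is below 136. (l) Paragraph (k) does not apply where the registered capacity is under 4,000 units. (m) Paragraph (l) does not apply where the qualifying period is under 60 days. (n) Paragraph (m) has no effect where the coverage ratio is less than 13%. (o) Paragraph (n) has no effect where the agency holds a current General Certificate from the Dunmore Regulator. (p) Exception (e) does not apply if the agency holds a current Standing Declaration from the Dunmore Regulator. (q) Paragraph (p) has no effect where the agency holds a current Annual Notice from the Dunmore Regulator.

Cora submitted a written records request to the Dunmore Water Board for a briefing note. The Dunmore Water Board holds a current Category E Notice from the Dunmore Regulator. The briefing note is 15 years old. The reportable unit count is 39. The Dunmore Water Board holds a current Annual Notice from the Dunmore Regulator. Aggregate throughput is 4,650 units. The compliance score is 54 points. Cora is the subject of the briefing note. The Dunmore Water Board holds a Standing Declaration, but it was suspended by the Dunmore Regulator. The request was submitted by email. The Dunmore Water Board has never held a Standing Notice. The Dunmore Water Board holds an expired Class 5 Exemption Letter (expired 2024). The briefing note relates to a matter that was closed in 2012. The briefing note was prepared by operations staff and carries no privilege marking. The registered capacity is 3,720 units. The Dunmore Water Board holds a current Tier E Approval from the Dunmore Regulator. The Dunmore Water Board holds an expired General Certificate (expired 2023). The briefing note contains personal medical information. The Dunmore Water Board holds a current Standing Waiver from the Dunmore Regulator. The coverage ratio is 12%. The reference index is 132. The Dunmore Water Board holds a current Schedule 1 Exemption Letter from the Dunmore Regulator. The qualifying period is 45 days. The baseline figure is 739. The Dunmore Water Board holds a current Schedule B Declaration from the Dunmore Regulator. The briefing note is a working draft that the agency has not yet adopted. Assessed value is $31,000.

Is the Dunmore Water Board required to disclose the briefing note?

Yes — the Dunmore Water Board must disclose the briefing note.

Exception (a) does not apply: the reportable unit count is 39, short of 47.
Exception (b) requires that the record is subject to attorney-client privilege; but the briefing note carries no privilege marking, so (b) is unavailable.
Exception (c): the compliance score is 54 points, less than the 56 points limit; assessed value is $31,000, below the $31,500 limit; a current Category E Notice is held — every condition holds. Turning to paragraphs (h)–(o): (h) is triggered — a current Schedule B Declaration is held. (i) is engaged (Cora is the subject of the briefing note), but is set aside by (j): (j) operates against (i): a current Schedule 1 Exemption Letter is held. (k) would limit (j) — the reference index is 132, below the 136 limit — but (l) sets (k) aside: (l) is triggered — the registered capacity is 3,720 units, under the 4,000 units limit. (m) applies (the qualifying period is 45 days, under the 60 days limit), but is displaced by (n): (n) operates against (m): the coverage ratio is 12%, less than the 13% limit. (o), which would lift (n), is not engaged — there is no General Certificate in force. Exception (c) does not apply.
Exception (d) fails — the briefing note relates to a closed matter.
Exception (e) fails — the Standing Notice is not current.
No exception displaces § 65.6.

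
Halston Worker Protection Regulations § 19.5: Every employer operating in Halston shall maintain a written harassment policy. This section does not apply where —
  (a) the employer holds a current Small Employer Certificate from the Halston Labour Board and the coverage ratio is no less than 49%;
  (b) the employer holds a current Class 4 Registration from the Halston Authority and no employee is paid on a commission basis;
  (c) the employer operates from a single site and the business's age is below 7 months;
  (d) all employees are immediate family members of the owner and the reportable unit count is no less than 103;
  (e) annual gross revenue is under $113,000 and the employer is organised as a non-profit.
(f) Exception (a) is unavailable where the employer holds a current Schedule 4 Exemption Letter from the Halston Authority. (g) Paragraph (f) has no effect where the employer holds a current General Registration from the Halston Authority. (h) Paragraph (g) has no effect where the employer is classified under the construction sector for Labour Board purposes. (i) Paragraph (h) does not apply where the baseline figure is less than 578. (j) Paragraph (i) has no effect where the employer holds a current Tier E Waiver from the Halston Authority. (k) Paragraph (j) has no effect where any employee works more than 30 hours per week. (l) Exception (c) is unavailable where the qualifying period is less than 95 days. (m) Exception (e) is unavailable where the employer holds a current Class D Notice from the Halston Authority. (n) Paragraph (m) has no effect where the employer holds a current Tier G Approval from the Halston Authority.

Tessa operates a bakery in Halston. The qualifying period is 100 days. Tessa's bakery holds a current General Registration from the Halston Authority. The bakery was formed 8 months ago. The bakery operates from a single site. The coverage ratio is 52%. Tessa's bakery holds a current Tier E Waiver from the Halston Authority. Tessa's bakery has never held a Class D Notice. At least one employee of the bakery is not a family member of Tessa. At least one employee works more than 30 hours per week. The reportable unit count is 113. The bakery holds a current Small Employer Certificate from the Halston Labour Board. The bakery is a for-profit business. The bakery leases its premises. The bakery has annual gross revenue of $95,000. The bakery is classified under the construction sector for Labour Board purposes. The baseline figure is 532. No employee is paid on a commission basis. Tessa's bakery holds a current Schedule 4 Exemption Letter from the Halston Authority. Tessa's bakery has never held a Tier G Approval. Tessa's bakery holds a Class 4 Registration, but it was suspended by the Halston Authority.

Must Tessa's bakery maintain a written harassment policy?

Exception (a) is satisfied on its face — a current Small Employer Certificate is held; the coverage ratio is 52%, meeting the 49% threshold. Under paragraphs (f)–(k): (f) would limit (a) — a current Schedule 4 Exemption Letter is held — but (g) sets (f) aside: (g) operates — a current General Registration is held. (h) is triggered (the bakery is classified under the construction sector), but is itself disapplied by (i): (i) operates against (h): the baseline figure is 532, less than the 578 limit. (j) would limit (i) — a current Tier E Waiver is held — but (k) sets (j) aside: (k) operates against (j): at least one employee exceeds 30 hours/week. Exception (a) stands.
Exception (b) requires that the employer holds a current Class 4 Registration from the Halston Authority; but the Class 4 Registration is not current, so (b) is unavailable.
Exception (c) does not apply: the business's age is 8 months, not below 7 months.
Exception (d) does not apply: at least one employee is not a family member.
Exception (e) requires that the employer is organised as a non-profit; but the employer is for-profit, so (e) is unavailable.

No — exception (a) applies; Tessa's bakery is not required to maintain a written harassment policy.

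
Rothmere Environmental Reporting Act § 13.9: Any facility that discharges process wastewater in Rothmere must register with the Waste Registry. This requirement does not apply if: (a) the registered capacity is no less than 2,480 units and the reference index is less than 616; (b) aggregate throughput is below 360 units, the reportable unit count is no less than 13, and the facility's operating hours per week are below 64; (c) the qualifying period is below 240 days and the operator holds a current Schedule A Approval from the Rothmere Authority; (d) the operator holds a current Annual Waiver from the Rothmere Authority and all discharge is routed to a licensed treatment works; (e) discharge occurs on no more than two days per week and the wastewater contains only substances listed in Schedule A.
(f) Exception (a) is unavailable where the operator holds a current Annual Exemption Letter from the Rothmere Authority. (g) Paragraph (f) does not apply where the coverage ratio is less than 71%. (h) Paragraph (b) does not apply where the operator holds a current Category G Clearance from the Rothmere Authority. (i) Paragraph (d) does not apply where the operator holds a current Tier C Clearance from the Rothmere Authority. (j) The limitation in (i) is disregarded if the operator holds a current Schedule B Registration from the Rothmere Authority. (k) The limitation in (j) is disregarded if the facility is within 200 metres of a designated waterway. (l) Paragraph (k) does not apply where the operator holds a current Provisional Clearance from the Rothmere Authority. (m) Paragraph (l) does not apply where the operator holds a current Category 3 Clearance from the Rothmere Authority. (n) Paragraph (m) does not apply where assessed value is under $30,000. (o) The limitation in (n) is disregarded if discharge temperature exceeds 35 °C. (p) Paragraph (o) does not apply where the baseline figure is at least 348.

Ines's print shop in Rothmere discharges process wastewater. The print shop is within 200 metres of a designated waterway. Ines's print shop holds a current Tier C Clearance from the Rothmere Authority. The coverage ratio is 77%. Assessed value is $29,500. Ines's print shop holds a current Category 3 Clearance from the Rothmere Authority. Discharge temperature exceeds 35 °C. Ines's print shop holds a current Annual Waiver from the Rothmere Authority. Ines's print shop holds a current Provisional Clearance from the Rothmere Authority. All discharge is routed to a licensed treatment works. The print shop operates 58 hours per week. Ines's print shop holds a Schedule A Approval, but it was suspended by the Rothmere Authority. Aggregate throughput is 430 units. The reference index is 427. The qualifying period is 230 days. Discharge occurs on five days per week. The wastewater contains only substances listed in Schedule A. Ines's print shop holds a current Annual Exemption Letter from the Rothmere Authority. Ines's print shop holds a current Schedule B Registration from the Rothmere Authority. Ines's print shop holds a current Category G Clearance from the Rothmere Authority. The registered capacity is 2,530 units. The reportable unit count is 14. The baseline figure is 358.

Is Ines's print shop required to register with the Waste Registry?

Exception (a)'s conditions are all satisfied: the registered capacity is 2,530 units, meeting the 2,480 units threshold; the reference index is 427, less than the 616 limit. However, paragraphs (f)–(g) must be considered: (f) is engaged — a current Annual Exemption Letter is held. (g) is not triggered (the coverage ratio is 77%, not less than 71%), so (f) stands. So (a) is unavailable.
Exception (b) requires that aggregate throughput is below 360 units; but aggregate throughput is 430 units, not below 360 units, so (b) is unavailable.
Exception (c) fails — the Schedule A Approval is not current.
Exception (d): a current Annual Waiver is held; discharge is routed to a licensed treatment works — every condition holds. Under paragraphs (i)–(p): (i) is engaged (a current Tier C Clearance is held), but yields to (j): (j) operates against (i): a current Schedule B Registration is held. (k) would limit (j) — the print shop is within 200 m of a designated waterway — but (l) sets (k) aside: (l) operates against (k): a current Provisional Clearance is held. (m) is engaged (a current Category 3 Clearance is held), but yields to (n): (n) is triggered — assessed value is $29,500, under the $30,000 limit. (o) operates (discharge temperature exceeds 35 °C), but is overridden by (p): (p) is engaged — the baseline figure is 358, meeting the 348 threshold. So (d) applies.
Exception (e) requires that discharge occurs on no more than two days per week; but discharge occurs on five days per week, so (e) is unavailable.

No — exception (d) applies; Ines's print shop is not required to register with the Waste Registry.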